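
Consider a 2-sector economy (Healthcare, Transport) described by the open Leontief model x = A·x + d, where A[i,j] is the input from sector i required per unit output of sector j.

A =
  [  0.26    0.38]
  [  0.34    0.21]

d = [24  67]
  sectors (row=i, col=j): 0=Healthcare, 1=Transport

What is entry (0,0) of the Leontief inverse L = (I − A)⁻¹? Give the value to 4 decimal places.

L[0,0] = 1.7347

Form M = I − A:
  [  0.74   -0.38]
  [ -0.34    0.79]
Leontief inverse L = M⁻¹:
  [  1.7347    0.8344]
  [  0.7466    1.6249]
Total output x = L · d:
  x_0 = 1.7347·24 + 0.8344·67 = 97.5406
  x_1 = 0.7466·24 + 1.6249·67 = 126.7896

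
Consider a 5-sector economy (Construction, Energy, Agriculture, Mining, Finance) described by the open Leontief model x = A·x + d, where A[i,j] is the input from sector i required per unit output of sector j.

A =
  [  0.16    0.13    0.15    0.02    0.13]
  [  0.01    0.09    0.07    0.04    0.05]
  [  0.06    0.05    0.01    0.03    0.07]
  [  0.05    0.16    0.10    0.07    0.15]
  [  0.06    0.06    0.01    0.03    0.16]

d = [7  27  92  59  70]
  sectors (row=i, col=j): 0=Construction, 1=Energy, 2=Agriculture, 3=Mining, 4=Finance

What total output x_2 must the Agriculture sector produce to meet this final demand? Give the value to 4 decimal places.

108.3684

Form M = I − A:
  [  0.84   -0.13   -0.15   -0.02   -0.13]
  [ -0.01    0.91   -0.07   -0.04   -0.05]
  [ -0.06   -0.05    0.99   -0.03   -0.07]
  [ -0.05   -0.16   -0.10    0.93   -0.15]
  [ -0.06   -0.06   -0.01   -0.03    0.84]
Leontief inverse L = M⁻¹:
  [  1.2271    0.2105    0.2081    0.0495    0.2286]
  [  0.0294    1.1235    0.0903    0.0547    0.0887]
  [  0.0854    0.0839    1.0344    0.0424    0.1120]
  [  0.0954    0.2305    0.1442    1.0995    0.2368]
  [  0.0942    0.1045    0.0388    0.0472    1.2229]
Total output x = L · d:
  x_0 = 1.2271·7 + 0.2105·27 + 0.2081·92 + 0.0495·59 + 0.2286·70 = 52.3485
  x_1 = 0.0294·7 + 1.1235·27 + 0.0903·92 + 0.0547·59 + 0.0887·70 = 48.2920
  x_2 = 0.0854·7 + 0.0839·27 + 1.0344·92 + 0.0424·59 + 0.1120·70 = 108.3684
  x_3 = 0.0954·7 + 0.2305·27 + 0.1442·92 + 1.0995·59 + 0.2368·70 = 101.6098
  x_4 = 0.0942·7 + 0.1045·27 + 0.0388·92 + 0.0472·59 + 1.2229·70 = 95.4410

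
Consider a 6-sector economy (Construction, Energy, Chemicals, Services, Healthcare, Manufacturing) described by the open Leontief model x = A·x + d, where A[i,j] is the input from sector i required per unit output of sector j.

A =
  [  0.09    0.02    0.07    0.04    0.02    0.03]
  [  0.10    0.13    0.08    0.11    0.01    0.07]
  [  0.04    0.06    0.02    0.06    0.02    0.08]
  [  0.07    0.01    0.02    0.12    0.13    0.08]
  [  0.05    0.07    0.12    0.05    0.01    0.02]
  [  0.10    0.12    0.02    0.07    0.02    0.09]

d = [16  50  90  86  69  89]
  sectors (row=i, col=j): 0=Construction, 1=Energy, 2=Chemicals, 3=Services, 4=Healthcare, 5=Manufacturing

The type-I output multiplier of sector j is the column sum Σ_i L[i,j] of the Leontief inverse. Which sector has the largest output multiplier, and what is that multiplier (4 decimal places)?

Construction (1.7283)

Form M = I − A:
  [  0.91   -0.02   -0.07   -0.04   -0.02   -0.03]
  [ -0.10    0.87   -0.08   -0.11   -0.01   -0.07]
  [ -0.04   -0.06    0.98   -0.06   -0.02   -0.08]
  [ -0.07   -0.01   -0.02    0.88   -0.13   -0.08]
  [ -0.05   -0.07   -0.12   -0.05    0.99   -0.02]
  [ -0.10   -0.12   -0.02   -0.07   -0.02    0.91]
Leontief inverse L = M⁻¹:
  [  1.1209    0.0432    0.0904    0.0689    0.0351    0.0551]
  [  0.1649    1.1840    0.1198    0.1759    0.0433    0.1235]
  [  0.0778    0.0932    1.0425    0.0973    0.0386    0.1108]
  [  0.1200    0.0496    0.0586    1.1706    0.1602    0.1194]
  [  0.0870    0.1031    0.1435    0.0894    1.0286    0.0539]
  [  0.1578    0.1690    0.0563    0.1249    0.0453    1.1340]
Total output x = L · d:
  x_0 = 1.1209·16 + 0.0432·50 + 0.0904·90 + 0.0689·86 + 0.0351·69 + 0.0551·89 = 41.4756
  x_1 = 0.1649·16 + 1.1840·50 + 0.1198·90 + 0.1759·86 + 0.0433·69 + 0.1235·89 = 101.7334
  x_2 = 0.0778·16 + 0.0932·50 + 1.0425·90 + 0.0973·86 + 0.0386·69 + 0.1108·89 = 120.6227
  x_3 = 0.1200·16 + 0.0496·50 + 0.0586·90 + 1.1706·86 + 0.1602·69 + 0.1194·89 = 132.0225
  x_4 = 0.0870·16 + 0.1031·50 + 0.1435·90 + 0.0894·86 + 1.0286·69 + 0.0539·89 = 102.9170
  x_5 = 0.1578·16 + 0.1690·50 + 0.0563·90 + 0.1249·86 + 0.0453·69 + 1.1340·89 = 130.8439
Output multipliers (column sums of L):
  Construction: 1.7283
  Energy: 1.6422
  Chemicals: 1.5112
  Services: 1.7270
  Healthcare: 1.3512
  Manufacturing: 1.5966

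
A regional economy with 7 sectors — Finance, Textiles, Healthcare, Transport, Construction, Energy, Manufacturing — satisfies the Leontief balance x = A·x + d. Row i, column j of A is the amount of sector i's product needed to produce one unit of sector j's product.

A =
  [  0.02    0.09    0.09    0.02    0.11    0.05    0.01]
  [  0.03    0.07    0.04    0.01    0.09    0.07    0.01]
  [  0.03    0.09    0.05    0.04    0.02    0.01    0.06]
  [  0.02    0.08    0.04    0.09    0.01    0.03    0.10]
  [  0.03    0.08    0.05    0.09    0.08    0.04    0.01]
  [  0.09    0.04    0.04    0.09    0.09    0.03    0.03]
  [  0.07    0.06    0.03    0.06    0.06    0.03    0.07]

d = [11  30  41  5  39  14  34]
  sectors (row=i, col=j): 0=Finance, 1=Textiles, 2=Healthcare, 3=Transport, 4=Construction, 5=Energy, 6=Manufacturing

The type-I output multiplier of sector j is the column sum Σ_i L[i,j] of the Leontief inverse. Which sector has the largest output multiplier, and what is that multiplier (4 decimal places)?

Form M = I − A:
  [  0.98   -0.09   -0.09   -0.02   -0.11   -0.05   -0.01]
  [ -0.03    0.93   -0.04   -0.01   -0.09   -0.07   -0.01]
  [ -0.03   -0.09    0.95   -0.04   -0.02   -0.01   -0.06]
  [ -0.02   -0.08   -0.04    0.91   -0.01   -0.03   -0.10]
  [ -0.03   -0.08   -0.05   -0.09    0.92   -0.04   -0.01]
  [ -0.09   -0.04   -0.04   -0.09   -0.09    0.97   -0.03]
  [ -0.07   -0.06   -0.03   -0.06   -0.06   -0.03    0.93]
Leontief inverse L = M⁻¹:
  [  1.0428    0.1350    0.1187    0.0537    0.1502    0.0735    0.0301]
  [  0.0506    1.1061    0.0643    0.0392    0.1266    0.0903    0.0251]
  [  0.0477    0.1243    1.0714    0.0625    0.0498    0.0289    0.0792]
  [  0.0440    0.1214    0.0651    1.1221    0.0443    0.0522    0.1288]
  [  0.0512    0.1242    0.0779    0.1249    1.1167    0.0634    0.0344]
  [  0.1125    0.0893    0.0729    0.1278    0.1320    1.0551    0.0561]
  [  0.0931    0.1043    0.0592    0.0932    0.1002    0.0538    1.0940]
Total output x = L · d:
  x_0 = 1.0428·11 + 0.1350·30 + 0.1187·41 + 0.0537·5 + 0.1502·39 + 0.0735·14 + 0.0301·34 = 28.5667
  x_1 = 0.0506·11 + 1.1061·30 + 0.0643·41 + 0.0392·5 + 0.1266·39 + 0.0903·14 + 0.0251·34 = 43.6240
  x_2 = 0.0477·11 + 0.1243·30 + 1.0714·41 + 0.0625·5 + 0.0498·39 + 0.0289·14 + 0.0792·34 = 53.5318
  x_3 = 0.0440·11 + 0.1214·30 + 0.0651·41 + 1.1221·5 + 0.0443·39 + 0.0522·14 + 0.1288·34 = 19.2433
  x_4 = 0.0512·11 + 0.1242·30 + 0.0779·41 + 0.1249·5 + 1.1167·39 + 0.0634·14 + 0.0344·34 = 53.7167
  x_5 = 0.1125·11 + 0.0893·30 + 0.0729·41 + 0.1278·5 + 0.1320·39 + 1.0551·14 + 0.0561·34 = 29.3719
  x_6 = 0.0931·11 + 0.1043·30 + 0.0592·41 + 0.0932·5 + 0.1002·39 + 0.0538·14 + 1.0940·34 = 48.9052
Output multipliers (column sums of L):
  Finance: 1.4418
  Textiles: 1.8047
  Healthcare: 1.5295
  Transport: 1.6233
  Construction: 1.7198
  Energy: 1.4172
  Manufacturing: 1.4476

Textiles (1.8047)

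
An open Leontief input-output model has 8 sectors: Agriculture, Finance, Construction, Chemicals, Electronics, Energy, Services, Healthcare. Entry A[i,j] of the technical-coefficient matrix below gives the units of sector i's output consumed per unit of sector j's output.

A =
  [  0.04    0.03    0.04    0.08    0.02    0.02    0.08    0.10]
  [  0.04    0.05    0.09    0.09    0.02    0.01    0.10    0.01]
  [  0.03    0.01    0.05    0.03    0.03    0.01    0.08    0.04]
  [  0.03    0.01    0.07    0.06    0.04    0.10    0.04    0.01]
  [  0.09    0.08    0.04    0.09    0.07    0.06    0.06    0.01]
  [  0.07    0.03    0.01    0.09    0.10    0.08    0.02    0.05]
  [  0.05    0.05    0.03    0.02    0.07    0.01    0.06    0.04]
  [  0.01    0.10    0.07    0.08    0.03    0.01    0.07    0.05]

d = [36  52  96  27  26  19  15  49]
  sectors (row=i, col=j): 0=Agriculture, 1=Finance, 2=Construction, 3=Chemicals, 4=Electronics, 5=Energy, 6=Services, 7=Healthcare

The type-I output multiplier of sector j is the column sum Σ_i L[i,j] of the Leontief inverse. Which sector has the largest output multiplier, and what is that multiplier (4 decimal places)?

Form M = I − A:
  [  0.96   -0.03   -0.04   -0.08   -0.02   -0.02   -0.08   -0.10]
  [ -0.04    0.95   -0.09   -0.09   -0.02   -0.01   -0.10   -0.01]
  [ -0.03   -0.01    0.95   -0.03   -0.03   -0.01   -0.08   -0.04]
  [ -0.03   -0.01   -0.07    0.94   -0.04   -0.10   -0.04   -0.01]
  [ -0.09   -0.08   -0.04   -0.09    0.93   -0.06   -0.06   -0.01]
  [ -0.07   -0.03   -0.01   -0.09   -0.10    0.92   -0.02   -0.05]
  [ -0.05   -0.05   -0.03   -0.02   -0.07   -0.01    0.94   -0.04]
  [ -0.01   -0.10   -0.07   -0.08   -0.03   -0.01   -0.07    0.95]
Leontief inverse L = M⁻¹:
  [  1.0659    0.0609    0.0752    0.1212    0.0498    0.0438    0.1222    0.1253]
  [  0.0673    1.0736    0.1232    0.1262    0.0493    0.0333    0.1421    0.0332]
  [  0.0494    0.0303    1.0718    0.0558    0.0514    0.0243    0.1091    0.0576]
  [  0.0589    0.0319    0.0956    1.0985    0.0726    0.1280    0.0731    0.0327]
  [  0.1290    0.1131    0.0811    0.1456    1.1093    0.0947    0.1120    0.0411]
  [  0.1073    0.0640    0.0467    0.1450    0.1389    1.1169    0.0646    0.0784]
  [  0.0755    0.0766    0.0579    0.0559    0.0951    0.0280    1.0969    0.0604]
  [  0.0377    0.1285    0.1081    0.1214    0.0591    0.0333    0.1155    1.0710]
Total output x = L · d:
  x_0 = 1.0659·36 + 0.0609·52 + 0.0752·96 + 0.1212·27 + 0.0498·26 + 0.0438·19 + 0.1222·15 + 0.1253·49 = 62.1289
  x_1 = 0.0673·36 + 1.0736·52 + 0.1232·96 + 0.1262·27 + 0.0493·26 + 0.0333·19 + 0.1421·15 + 0.0332·49 = 79.1535
  x_2 = 0.0494·36 + 0.0303·52 + 1.0718·96 + 0.0558·27 + 0.0514·26 + 0.0243·19 + 0.1091·15 + 0.0576·49 = 114.0122
  x_3 = 0.0589·36 + 0.0319·52 + 0.0956·96 + 1.0985·27 + 0.0726·26 + 0.1280·19 + 0.0731·15 + 0.0327·49 = 49.6286
  x_4 = 0.1290·36 + 0.1131·52 + 0.0811·96 + 0.1456·27 + 1.1093·26 + 0.0947·19 + 0.1120·15 + 0.0411·49 = 56.5772
  x_5 = 0.1073·36 + 0.0640·52 + 0.0467·96 + 0.1450·27 + 0.1389·26 + 1.1169·19 + 0.0646·15 + 0.0784·49 = 45.2341
  x_6 = 0.0755·36 + 0.0766·52 + 0.0579·96 + 0.0559·27 + 0.0951·26 + 0.0280·19 + 1.0969·15 + 0.0604·49 = 36.1838
  x_7 = 0.0377·36 + 0.1285·52 + 0.1081·96 + 0.1214·27 + 0.0591·26 + 0.0333·19 + 0.1155·15 + 1.0710·49 = 78.0740
Output multipliers (column sums of L):
  Agriculture: 1.5909
  Finance: 1.5788
  Construction: 1.6597
  Chemicals: 1.8695
  Electronics: 1.6254
  Energy: 1.5022
  Services: 1.8354
  Healthcare: 1.4997

Chemicals (1.8695)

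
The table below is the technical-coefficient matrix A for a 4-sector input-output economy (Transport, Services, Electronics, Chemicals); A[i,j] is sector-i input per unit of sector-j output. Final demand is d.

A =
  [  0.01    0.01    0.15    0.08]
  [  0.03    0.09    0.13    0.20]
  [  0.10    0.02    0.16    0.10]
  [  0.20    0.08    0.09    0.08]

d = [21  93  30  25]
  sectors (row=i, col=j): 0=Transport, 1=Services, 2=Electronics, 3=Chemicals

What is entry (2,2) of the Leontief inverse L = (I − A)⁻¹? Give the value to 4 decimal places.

L[2,2] = 1.2424

Form M = I − A:
  [  0.99   -0.01   -0.15   -0.08]
  [ -0.03    0.91   -0.13   -0.20]
  [ -0.10   -0.02    0.84   -0.10]
  [ -0.20   -0.08   -0.09    0.92]
Leontief inverse L = M⁻¹:
  [  1.0559    0.0267    0.2055    0.1200]
  [  0.1135    1.1297    0.2251    0.2799]
  [  0.1588    0.0430    1.2424    0.1582]
  [  0.2549    0.1082    0.1858    1.1529]
Total output x = L · d:
  x_0 = 1.0559·21 + 0.0267·93 + 0.2055·30 + 0.1200·25 = 33.8188
  x_1 = 0.1135·21 + 1.1297·93 + 0.2251·30 + 0.2799·25 = 121.1976
  x_2 = 0.1588·21 + 0.0430·93 + 1.2424·30 + 0.1582·25 = 48.5563
  x_3 = 0.2549·21 + 0.1082·93 + 0.1858·30 + 1.1529·25 = 49.8148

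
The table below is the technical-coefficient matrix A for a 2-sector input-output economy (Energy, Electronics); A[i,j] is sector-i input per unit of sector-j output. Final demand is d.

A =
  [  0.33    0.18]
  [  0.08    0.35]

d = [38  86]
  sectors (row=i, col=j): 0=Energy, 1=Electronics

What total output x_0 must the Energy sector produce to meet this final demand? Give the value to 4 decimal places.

Form M = I − A:
  [  0.67   -0.18]
  [ -0.08    0.65]
Leontief inverse L = M⁻¹:
  [  1.5436    0.4275]
  [  0.1900    1.5911]
Total output x = L · d:
  x_0 = 1.5436·38 + 0.4275·86 = 95.4168
  x_1 = 0.1900·38 + 1.5911·86 = 144.0513

95.4168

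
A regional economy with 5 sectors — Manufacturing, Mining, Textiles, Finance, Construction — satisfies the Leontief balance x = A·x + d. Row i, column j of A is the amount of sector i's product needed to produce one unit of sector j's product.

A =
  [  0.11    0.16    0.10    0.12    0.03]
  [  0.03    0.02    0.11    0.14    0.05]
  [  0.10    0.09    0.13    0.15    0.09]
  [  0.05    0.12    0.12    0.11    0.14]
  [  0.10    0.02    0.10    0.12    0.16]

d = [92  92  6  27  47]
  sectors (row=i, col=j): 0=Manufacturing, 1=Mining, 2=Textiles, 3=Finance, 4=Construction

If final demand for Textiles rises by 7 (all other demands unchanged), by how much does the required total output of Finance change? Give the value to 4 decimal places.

1.6910

Form M = I − A:
  [  0.89   -0.16   -0.10   -0.12   -0.03]
  [ -0.03    0.98   -0.11   -0.14   -0.05]
  [ -0.10   -0.09    0.87   -0.15   -0.09]
  [ -0.05   -0.12   -0.12    0.89   -0.14]
  [ -0.10   -0.02   -0.10   -0.12    0.84]
Leontief inverse L = M⁻¹:
  [  1.1840    0.2464    0.2159    0.2512    0.1220]
  [  0.0855    1.0831    0.1933    0.2316    0.1268]
  [  0.1868    0.1861    1.2581    0.2937    0.2015]
  [  0.1322    0.2017    0.2416    1.2476    0.2505]
  [  0.1841    0.1061    0.2146    0.2486    1.2678]
Total output x = L · d:
  x_0 = 1.1840·92 + 0.2464·92 + 0.2159·6 + 0.2512·27 + 0.1220·47 = 145.4035
  x_1 = 0.0855·92 + 1.0831·92 + 0.1933·6 + 0.2316·27 + 0.1268·47 = 120.8789
  x_2 = 0.1868·92 + 0.1861·92 + 1.2581·6 + 0.2937·27 + 0.2015·47 = 59.2512
  x_3 = 0.1322·92 + 0.2017·92 + 0.2416·6 + 1.2476·27 + 0.2505·47 = 77.6241
  x_4 = 0.1841·92 + 0.1061·92 + 0.2146·6 + 0.2486·27 + 1.2678·47 = 94.2833
Δx_3 = L[3,2] · Δd_2 = 0.2416 · 7 = 1.6910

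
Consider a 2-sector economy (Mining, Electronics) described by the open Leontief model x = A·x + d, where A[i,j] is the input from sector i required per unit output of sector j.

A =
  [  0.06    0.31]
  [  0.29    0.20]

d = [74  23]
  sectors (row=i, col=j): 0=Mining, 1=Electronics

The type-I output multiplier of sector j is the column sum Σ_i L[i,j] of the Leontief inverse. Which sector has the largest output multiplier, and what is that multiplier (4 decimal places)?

Form M = I − A:
  [  0.94   -0.31]
  [ -0.29    0.80]
Leontief inverse L = M⁻¹:
  [  1.2083    0.4682]
  [  0.4380    1.4197]
Total output x = L · d:
  x_0 = 1.2083·74 + 0.4682·23 = 100.1812
  x_1 = 0.4380·74 + 1.4197·23 = 65.0657
Output multipliers (column sums of L):
  Mining: 1.6463
  Electronics: 1.8879

Electronics (1.8879)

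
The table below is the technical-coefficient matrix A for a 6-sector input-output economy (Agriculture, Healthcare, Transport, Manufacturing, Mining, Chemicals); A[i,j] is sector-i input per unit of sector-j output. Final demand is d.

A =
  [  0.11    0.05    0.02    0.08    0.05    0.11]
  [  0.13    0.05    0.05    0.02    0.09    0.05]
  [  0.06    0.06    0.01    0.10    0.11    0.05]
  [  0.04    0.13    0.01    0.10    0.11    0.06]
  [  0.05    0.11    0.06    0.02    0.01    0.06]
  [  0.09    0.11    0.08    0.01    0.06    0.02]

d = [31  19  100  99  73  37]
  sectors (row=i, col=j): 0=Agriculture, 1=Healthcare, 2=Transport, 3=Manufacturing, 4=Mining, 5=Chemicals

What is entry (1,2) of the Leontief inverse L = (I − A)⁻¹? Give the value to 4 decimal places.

L[1,2] = 0.0751

Form M = I − A:
  [  0.89   -0.05   -0.02   -0.08   -0.05   -0.11]
  [ -0.13    0.95   -0.05   -0.02   -0.09   -0.05]
  [ -0.06   -0.06    0.99   -0.10   -0.11   -0.05]
  [ -0.04   -0.13   -0.01    0.90   -0.11   -0.06]
  [ -0.05   -0.11   -0.06   -0.02    0.99   -0.06]
  [ -0.09   -0.11   -0.08   -0.01   -0.06    0.98]
Leontief inverse L = M⁻¹:
  [  1.1688    0.1092    0.0484    0.1155    0.0964    0.1522]
  [  0.1847    1.0999    0.0751    0.0531    0.1291    0.0918]
  [  0.1103    0.1170    1.0359    0.1319    0.1513    0.0885]
  [  0.1013    0.1934    0.0412    1.1337    0.1595    0.1025]
  [  0.0970    0.1481    0.0806    0.0452    1.0479    0.0895]
  [  0.1440    0.1541    0.1028    0.0417    0.1015    1.0584]
Total output x = L · d:
  x_0 = 1.1688·31 + 0.1092·19 + 0.0484·100 + 0.1155·99 + 0.0964·73 + 0.1522·37 = 67.2577
  x_1 = 0.1847·31 + 1.0999·19 + 0.0751·100 + 0.0531·99 + 0.1291·73 + 0.0918·37 = 52.2092
  x_2 = 0.1103·31 + 0.1170·19 + 1.0359·100 + 0.1319·99 + 0.1513·73 + 0.0885·37 = 136.6103
  x_3 = 0.1013·31 + 0.1934·19 + 0.0412·100 + 1.1337·99 + 0.1595·73 + 0.1025·37 = 138.6034
  x_4 = 0.0970·31 + 0.1481·19 + 0.0806·100 + 0.0452·99 + 1.0479·73 + 0.0895·37 = 98.1582
  x_5 = 0.1440·31 + 0.1541·19 + 0.1028·100 + 0.0417·99 + 0.1015·73 + 1.0584·37 = 68.3679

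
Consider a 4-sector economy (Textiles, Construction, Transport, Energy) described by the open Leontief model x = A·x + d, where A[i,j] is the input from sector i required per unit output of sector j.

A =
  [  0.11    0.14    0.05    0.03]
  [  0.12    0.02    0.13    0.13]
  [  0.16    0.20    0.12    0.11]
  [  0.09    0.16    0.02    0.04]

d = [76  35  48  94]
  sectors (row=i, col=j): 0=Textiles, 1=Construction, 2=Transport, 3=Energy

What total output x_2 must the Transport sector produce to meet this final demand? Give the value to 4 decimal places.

Form M = I − A:
  [  0.89   -0.14   -0.05   -0.03]
  [ -0.12    0.98   -0.13   -0.13]
  [ -0.16   -0.20    0.88   -0.11]
  [ -0.09   -0.16   -0.02    0.96]
Leontief inverse L = M⁻¹:
  [  1.1758    0.2003    0.0981    0.0751]
  [  0.2007    1.1149    0.1801    0.1779]
  [  0.2781    0.3162    1.2032    0.1894]
  [  0.1495    0.2112    0.0643    1.0823]
Total output x = L · d:
  x_0 = 1.1758·76 + 0.2003·35 + 0.0981·48 + 0.0751·94 = 108.1403
  x_1 = 0.2007·76 + 1.1149·35 + 0.1801·48 + 0.1779·94 = 79.6423
  x_2 = 0.2781·76 + 0.3162·35 + 1.2032·48 + 0.1894·94 = 107.7545
  x_3 = 0.1495·76 + 0.2112·35 + 0.0643·48 + 1.0823·94 = 123.5734

107.7545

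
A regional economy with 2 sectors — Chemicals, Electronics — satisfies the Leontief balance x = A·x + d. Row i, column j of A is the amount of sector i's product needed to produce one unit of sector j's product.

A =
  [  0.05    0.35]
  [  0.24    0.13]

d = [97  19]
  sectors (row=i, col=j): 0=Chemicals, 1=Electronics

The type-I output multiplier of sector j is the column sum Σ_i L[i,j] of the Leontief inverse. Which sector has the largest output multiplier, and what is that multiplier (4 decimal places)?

Form M = I − A:
  [  0.95   -0.35]
  [ -0.24    0.87]
Leontief inverse L = M⁻¹:
  [  1.1717    0.4714]
  [  0.3232    1.2795]
Total output x = L · d:
  x_0 = 1.1717·97 + 0.4714·19 = 122.6128
  x_1 = 0.3232·97 + 1.2795·19 = 55.6633
Output multipliers (column sums of L):
  Chemicals: 1.4949
  Electronics: 1.7508

Electronics (1.7508)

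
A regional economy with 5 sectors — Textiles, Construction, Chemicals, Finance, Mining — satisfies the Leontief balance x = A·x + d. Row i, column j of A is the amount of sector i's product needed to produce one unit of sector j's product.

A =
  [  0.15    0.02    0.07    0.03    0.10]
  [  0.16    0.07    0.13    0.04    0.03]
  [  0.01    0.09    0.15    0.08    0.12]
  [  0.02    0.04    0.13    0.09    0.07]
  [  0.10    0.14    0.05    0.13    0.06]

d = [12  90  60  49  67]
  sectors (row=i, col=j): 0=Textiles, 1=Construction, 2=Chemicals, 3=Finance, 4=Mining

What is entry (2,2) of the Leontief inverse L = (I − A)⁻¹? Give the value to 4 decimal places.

Form M = I − A:
  [  0.85   -0.02   -0.07   -0.03   -0.10]
  [ -0.16    0.93   -0.13   -0.04   -0.03]
  [ -0.01   -0.09    0.85   -0.08   -0.12]
  [ -0.02   -0.04   -0.13    0.91   -0.07]
  [ -0.10   -0.14   -0.05   -0.13    0.94]
Leontief inverse L = M⁻¹:
  [  1.2100    0.0649    0.1302    0.0761    0.1531]
  [  0.2259    1.1181    0.2086    0.0882    0.0929]
  [  0.0684    0.1548    1.2384    0.1438    0.1810]
  [  0.0597    0.0876    0.1996    1.1393    0.1195]
  [  0.1743    0.1938    0.1384    0.1864    1.1201]
Total output x = L · d:
  x_0 = 1.2100·12 + 0.0649·90 + 0.1302·60 + 0.0761·49 + 0.1531·67 = 42.1621
  x_1 = 0.2259·12 + 1.1181·90 + 0.2086·60 + 0.0882·49 + 0.0929·67 = 126.4001
  x_2 = 0.0684·12 + 0.1548·90 + 1.2384·60 + 0.1438·49 + 0.1810·67 = 108.2262
  x_3 = 0.0597·12 + 0.0876·90 + 0.1996·60 + 1.1393·49 + 0.1195·67 = 84.4064
  x_4 = 0.1743·12 + 0.1938·90 + 0.1384·60 + 0.1864·49 + 1.1201·67 = 112.0174

L[2,2] = 1.2384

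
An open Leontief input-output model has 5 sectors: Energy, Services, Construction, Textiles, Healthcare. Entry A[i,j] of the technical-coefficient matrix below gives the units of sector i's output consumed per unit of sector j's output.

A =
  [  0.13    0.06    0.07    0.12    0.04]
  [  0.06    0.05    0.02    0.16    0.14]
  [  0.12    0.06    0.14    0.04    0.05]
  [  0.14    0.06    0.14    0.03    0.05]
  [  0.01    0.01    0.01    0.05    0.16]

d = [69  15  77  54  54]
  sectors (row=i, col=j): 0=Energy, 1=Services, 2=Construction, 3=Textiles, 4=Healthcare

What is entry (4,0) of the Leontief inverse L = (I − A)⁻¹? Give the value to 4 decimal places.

L[4,0] = 0.0305

Form M = I − A:
  [  0.87   -0.06   -0.07   -0.12   -0.04]
  [ -0.06    0.95   -0.02   -0.16   -0.14]
  [ -0.12   -0.06    0.86   -0.04   -0.05]
  [ -0.14   -0.06   -0.14    0.97   -0.05]
  [ -0.01   -0.01   -0.01   -0.05    0.84]
Leontief inverse L = M⁻¹:
  [  1.2031    0.0962    0.1297    0.1748    0.0914]
  [  0.1198    1.0798    0.0708    0.2063    0.2022]
  [  0.1878    0.0944    1.1966    0.0934    0.1015]
  [  0.2097    0.0954    0.1973    1.0860    0.1023]
  [  0.0305    0.0208    0.0284    0.0703    1.2013]
Total output x = L · d:
  x_0 = 1.2031·69 + 0.0962·15 + 0.1297·77 + 0.1748·54 + 0.0914·54 = 108.8183
  x_1 = 0.1198·69 + 1.0798·15 + 0.0708·77 + 0.2063·54 + 0.2022·54 = 51.9663
  x_2 = 0.1878·69 + 0.0944·15 + 1.1966·77 + 0.0934·54 + 0.1015·54 = 117.0345
  x_3 = 0.2097·69 + 0.0954·15 + 0.1973·77 + 1.0860·54 + 0.1023·54 = 95.2583
  x_4 = 0.0305·69 + 0.0208·15 + 0.0284·77 + 0.0703·54 + 1.2013·54 = 73.2632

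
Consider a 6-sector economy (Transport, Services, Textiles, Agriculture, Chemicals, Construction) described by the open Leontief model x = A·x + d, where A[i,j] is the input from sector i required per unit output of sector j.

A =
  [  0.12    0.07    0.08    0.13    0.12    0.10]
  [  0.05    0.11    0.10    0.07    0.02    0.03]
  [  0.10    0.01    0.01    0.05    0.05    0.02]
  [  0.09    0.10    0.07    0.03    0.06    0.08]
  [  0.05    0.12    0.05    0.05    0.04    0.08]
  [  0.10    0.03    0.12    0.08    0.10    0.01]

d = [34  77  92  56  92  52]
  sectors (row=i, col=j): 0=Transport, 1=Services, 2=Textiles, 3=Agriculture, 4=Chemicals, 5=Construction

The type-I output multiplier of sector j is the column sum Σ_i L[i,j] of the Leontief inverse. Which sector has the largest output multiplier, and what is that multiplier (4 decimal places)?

Form M = I − A:
  [  0.88   -0.07   -0.08   -0.13   -0.12   -0.10]
  [ -0.05    0.89   -0.10   -0.07   -0.02   -0.03]
  [ -0.10   -0.01    0.99   -0.05   -0.05   -0.02]
  [ -0.09   -0.10   -0.07    0.97   -0.06   -0.08]
  [ -0.05   -0.12   -0.05   -0.05    0.96   -0.08]
  [ -0.10   -0.03   -0.12   -0.08   -0.10    0.99]
Leontief inverse L = M⁻¹:
  [  1.2132    0.1517    0.1573    0.2050    0.1927    0.1625]
  [  0.1039    1.1560    0.1436    0.1129    0.0581    0.0622]
  [  0.1400    0.0451    1.0422    0.0842    0.0832    0.0501]
  [  0.1536    0.1541    0.1246    1.0845    0.1091    0.1191]
  [  0.1053    0.1699    0.1008    0.0966    1.0814    0.1130]
  [  0.1657    0.0854    0.1668    0.1317    0.1494    1.0555]
Total output x = L · d:
  x_0 = 1.2132·34 + 0.1517·77 + 0.1573·92 + 0.2050·56 + 0.1927·92 + 0.1625·52 = 105.0590
  x_1 = 0.1039·34 + 1.1560·77 + 0.1436·92 + 0.1129·56 + 0.0581·92 + 0.0622·52 = 120.6613
  x_2 = 0.1400·34 + 0.0451·77 + 1.0422·92 + 0.0842·56 + 0.0832·92 + 0.0501·52 = 119.0860
  x_3 = 0.1536·34 + 0.1541·77 + 0.1246·92 + 1.0845·56 + 0.1091·92 + 0.1191·52 = 105.5109
  x_4 = 0.1053·34 + 0.1699·77 + 0.1008·92 + 0.0966·56 + 1.0814·92 + 0.1130·52 = 136.7159
  x_5 = 0.1657·34 + 0.0854·77 + 0.1668·92 + 0.1317·56 + 0.1494·92 + 1.0555·52 = 103.5642
Output multipliers (column sums of L):
  Transport: 1.8817
  Services: 1.7621
  Textiles: 1.7353
  Agriculture: 1.7149
  Chemicals: 1.6739
  Construction: 1.5625

Transport (1.8817)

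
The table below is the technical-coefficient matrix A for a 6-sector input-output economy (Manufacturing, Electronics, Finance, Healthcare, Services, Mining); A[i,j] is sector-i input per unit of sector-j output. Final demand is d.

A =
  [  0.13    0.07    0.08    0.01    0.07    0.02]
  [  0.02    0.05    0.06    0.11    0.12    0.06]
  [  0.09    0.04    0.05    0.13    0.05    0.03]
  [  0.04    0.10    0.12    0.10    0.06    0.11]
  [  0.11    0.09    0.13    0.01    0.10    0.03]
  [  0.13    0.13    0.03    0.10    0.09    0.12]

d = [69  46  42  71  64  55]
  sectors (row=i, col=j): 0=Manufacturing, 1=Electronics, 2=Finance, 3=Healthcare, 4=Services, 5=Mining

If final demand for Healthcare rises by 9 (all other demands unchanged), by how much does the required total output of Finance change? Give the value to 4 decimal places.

Form M = I − A:
  [  0.87   -0.07   -0.08   -0.01   -0.07   -0.02]
  [ -0.02    0.95   -0.06   -0.11   -0.12   -0.06]
  [ -0.09   -0.04    0.95   -0.13   -0.05   -0.03]
  [ -0.04   -0.10   -0.12    0.90   -0.06   -0.11]
  [ -0.11   -0.09   -0.13   -0.01    0.90   -0.03]
  [ -0.13   -0.13   -0.03   -0.10   -0.09    0.88]
Leontief inverse L = M⁻¹:
  [  1.1917    0.1178    0.1332    0.0539    0.1245    0.0506]
  [  0.0865    1.1148    0.1279    0.1700    0.1848    0.1099]
  [  0.1502    0.0974    1.1115    0.1836    0.1061    0.0745]
  [  0.1226    0.1791    0.1959    1.1836    0.1406    0.1744]
  [  0.1849    0.1493    0.1958    0.0693    1.1678    0.0695]
  [  0.2268    0.2210    0.1188    0.1809    0.1847    1.1895]
Total output x = L · d:
  x_0 = 1.1917·69 + 0.1178·46 + 0.1332·42 + 0.0539·71 + 0.1245·64 + 0.0506·55 = 107.8188
  x_1 = 0.0865·69 + 1.1148·46 + 0.1279·42 + 0.1700·71 + 0.1848·64 + 0.1099·55 = 92.5568
  x_2 = 0.1502·69 + 0.0974·46 + 1.1115·42 + 0.1836·71 + 0.1061·64 + 0.0745·55 = 85.4548
  x_3 = 0.1226·69 + 0.1791·46 + 0.1959·42 + 1.1836·71 + 0.1406·64 + 0.1744·55 = 127.5574
  x_4 = 0.1849·69 + 0.1493·46 + 0.1958·42 + 0.0693·71 + 1.1678·64 + 0.0695·55 = 111.3353
  x_5 = 0.2268·69 + 0.2210·46 + 0.1188·42 + 0.1809·71 + 0.1847·64 + 1.1895·55 = 120.8959
Δx_2 = L[2,3] · Δd_3 = 0.1836 · 9 = 1.6523

1.6523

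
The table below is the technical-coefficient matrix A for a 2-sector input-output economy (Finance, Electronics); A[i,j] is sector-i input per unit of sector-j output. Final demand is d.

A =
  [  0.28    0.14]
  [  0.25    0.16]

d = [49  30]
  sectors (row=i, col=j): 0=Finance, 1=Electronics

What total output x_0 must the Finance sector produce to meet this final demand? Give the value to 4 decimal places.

Form M = I − A:
  [  0.72   -0.14]
  [ -0.25    0.84]
Leontief inverse L = M⁻¹:
  [  1.4742    0.2457]
  [  0.4388    1.2636]
Total output x = L · d:
  x_0 = 1.4742·49 + 0.2457·30 = 79.6069
  x_1 = 0.4388·49 + 1.2636·30 = 59.4068

79.6069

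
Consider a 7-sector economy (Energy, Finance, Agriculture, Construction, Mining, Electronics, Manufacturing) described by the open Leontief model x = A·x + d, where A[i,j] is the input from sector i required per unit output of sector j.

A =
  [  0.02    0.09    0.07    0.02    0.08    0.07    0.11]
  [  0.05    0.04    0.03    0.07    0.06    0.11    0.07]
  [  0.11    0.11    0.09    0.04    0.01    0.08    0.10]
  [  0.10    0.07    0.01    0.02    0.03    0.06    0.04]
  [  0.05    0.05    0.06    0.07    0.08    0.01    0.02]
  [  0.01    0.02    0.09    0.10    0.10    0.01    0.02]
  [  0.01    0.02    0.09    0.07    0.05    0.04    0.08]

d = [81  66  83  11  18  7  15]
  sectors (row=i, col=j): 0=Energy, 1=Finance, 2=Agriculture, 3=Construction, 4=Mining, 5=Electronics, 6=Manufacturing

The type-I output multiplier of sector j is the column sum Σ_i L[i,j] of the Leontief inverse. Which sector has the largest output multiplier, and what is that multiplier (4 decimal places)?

Form M = I − A:
  [  0.98   -0.09   -0.07   -0.02   -0.08   -0.07   -0.11]
  [ -0.05    0.96   -0.03   -0.07   -0.06   -0.11   -0.07]
  [ -0.11   -0.11    0.91   -0.04   -0.01   -0.08   -0.10]
  [ -0.10   -0.07   -0.01    0.98   -0.03   -0.06   -0.04]
  [ -0.05   -0.05   -0.06   -0.07    0.92   -0.01   -0.02]
  [ -0.01   -0.02   -0.09   -0.10   -0.10    0.99   -0.02]
  [ -0.01   -0.02   -0.09   -0.07   -0.05   -0.04    0.92]
Leontief inverse L = M⁻¹:
  [  1.0566    0.1299    0.1210    0.0672    0.1244    0.1106    0.1574]
  [  0.0826    1.0768    0.0750    0.1116    0.1035    0.1438    0.1102]
  [  0.1531    0.1624    1.1507    0.0916    0.0629    0.1347    0.1640]
  [  0.1225    0.1002    0.0452    1.0514    0.0660    0.0909    0.0763]
  [  0.0827    0.0856    0.0933    0.0993    1.1116    0.0424    0.0560]
  [  0.0479    0.0577    0.1240    0.1296    0.1297    1.0413    0.0547]
  [  0.0442    0.0555    0.1294    0.1031    0.0808    0.0720    1.1183]
Total output x = L · d:
  x_0 = 1.0566·81 + 0.1299·66 + 0.1210·83 + 0.0672·11 + 0.1244·18 + 0.1106·7 + 0.1574·15 = 110.3104
  x_1 = 0.0826·81 + 1.0768·66 + 0.0750·83 + 0.1116·11 + 0.1035·18 + 0.1438·7 + 0.1102·15 = 89.7403
  x_2 = 0.1531·81 + 0.1624·66 + 1.1507·83 + 0.0916·11 + 0.0629·18 + 0.1347·7 + 0.1640·15 = 124.1697
  x_3 = 0.1225·81 + 0.1002·66 + 0.0452·83 + 1.0514·11 + 0.0660·18 + 0.0909·7 + 0.0763·15 = 34.8257
  x_4 = 0.0827·81 + 0.0856·66 + 0.0933·83 + 0.0993·11 + 1.1116·18 + 0.0424·7 + 0.0560·15 = 42.3325
  x_5 = 0.0479·81 + 0.0577·66 + 0.1240·83 + 0.1296·11 + 0.1297·18 + 1.0413·7 + 0.0547·15 = 29.8444
  x_6 = 0.0442·81 + 0.0555·66 + 0.1294·83 + 0.1031·11 + 0.0808·18 + 0.0720·7 + 1.1183·15 = 37.8493
Output multipliers (column sums of L):
  Energy: 1.5895
  Finance: 1.6682
  Agriculture: 1.7386
  Construction: 1.6539
  Mining: 1.6790
  Electronics: 1.6357
  Manufacturing: 1.7369

Agriculture (1.7386)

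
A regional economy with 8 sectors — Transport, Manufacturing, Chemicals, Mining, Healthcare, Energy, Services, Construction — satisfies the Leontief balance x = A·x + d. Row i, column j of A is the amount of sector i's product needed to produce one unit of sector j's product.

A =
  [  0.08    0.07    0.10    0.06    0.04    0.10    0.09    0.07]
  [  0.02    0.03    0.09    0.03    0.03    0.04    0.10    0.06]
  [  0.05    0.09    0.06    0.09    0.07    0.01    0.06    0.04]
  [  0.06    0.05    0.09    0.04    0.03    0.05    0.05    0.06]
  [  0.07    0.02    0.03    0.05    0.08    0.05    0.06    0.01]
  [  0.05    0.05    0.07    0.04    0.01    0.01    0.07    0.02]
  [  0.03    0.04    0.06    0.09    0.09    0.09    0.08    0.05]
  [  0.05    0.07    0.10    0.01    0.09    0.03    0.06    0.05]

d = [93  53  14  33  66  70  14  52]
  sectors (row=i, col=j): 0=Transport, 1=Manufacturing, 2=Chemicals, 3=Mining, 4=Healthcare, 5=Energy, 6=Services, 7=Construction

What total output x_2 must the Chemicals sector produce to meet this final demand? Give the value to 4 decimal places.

53.3077

Form M = I − A:
  [  0.92   -0.07   -0.10   -0.06   -0.04   -0.10   -0.09   -0.07]
  [ -0.02    0.97   -0.09   -0.03   -0.03   -0.04   -0.10   -0.06]
  [ -0.05   -0.09    0.94   -0.09   -0.07   -0.01   -0.06   -0.04]
  [ -0.06   -0.05   -0.09    0.96   -0.03   -0.05   -0.05   -0.06]
  [ -0.07   -0.02   -0.03   -0.05    0.92   -0.05   -0.06   -0.01]
  [ -0.05   -0.05   -0.07   -0.04   -0.01    0.99   -0.07   -0.02]
  [ -0.03   -0.04   -0.06   -0.09   -0.09   -0.09    0.92   -0.05]
  [ -0.05   -0.07   -0.10   -0.01   -0.09   -0.03   -0.06    0.95]
Leontief inverse L = M⁻¹:
  [  1.1357    0.1308    0.1832    0.1211    0.1016    0.1522    0.1699    0.1205]
  [  0.0555    1.0702    0.1428    0.0725    0.0752    0.0743    0.1516    0.0926]
  [  0.0930    0.1339    1.1235    0.1359    0.1186    0.0524    0.1212    0.0799]
  [  0.0999    0.0942    0.1492    1.0833    0.0749    0.0865    0.1064    0.0962]
  [  0.1065    0.0542    0.0781    0.0880    1.1175    0.0856    0.1082    0.0394]
  [  0.0793    0.0830    0.1150    0.0752    0.0446    1.0405    0.1136    0.0490]
  [  0.0785    0.0884    0.1276    0.1410    0.1430    0.1340    1.1456    0.0903]
  [  0.0923    0.1142    0.1591    0.0570    0.1405    0.0694    0.1202    1.0862]
Total output x = L · d:
  x_0 = 1.1357·93 + 0.1308·53 + 0.1832·14 + 0.1211·33 + 0.1016·66 + 0.1522·70 + 0.1699·14 + 0.1205·52 = 145.1252
  x_1 = 0.0555·93 + 1.0702·53 + 0.1428·14 + 0.0725·33 + 0.0752·66 + 0.0743·70 + 0.1516·14 + 0.0926·52 = 83.3827
  x_2 = 0.0930·93 + 0.1339·53 + 1.1235·14 + 0.1359·33 + 0.1186·66 + 0.0524·70 + 0.1212·14 + 0.0799·52 = 53.3077
  x_3 = 0.0999·93 + 0.0942·53 + 0.1492·14 + 1.0833·33 + 0.0749·66 + 0.0865·70 + 0.1064·14 + 0.0962·52 = 69.6108
  x_4 = 0.1065·93 + 0.0542·53 + 0.0781·14 + 0.0880·33 + 1.1175·66 + 0.0856·70 + 0.1082·14 + 0.0394·52 = 100.0909
  x_5 = 0.0793·93 + 0.0830·53 + 0.1150·14 + 0.0752·33 + 0.0446·66 + 1.0405·70 + 0.1136·14 + 0.0490·52 = 95.7786
  x_6 = 0.0785·93 + 0.0884·53 + 0.1276·14 + 0.1410·33 + 0.1430·66 + 0.1340·70 + 1.1456·14 + 0.0903·52 = 57.9699
  x_7 = 0.0923·93 + 0.1142·53 + 0.1591·14 + 0.0570·33 + 0.1405·66 + 0.0694·70 + 0.1202·14 + 1.0862·52 = 91.0312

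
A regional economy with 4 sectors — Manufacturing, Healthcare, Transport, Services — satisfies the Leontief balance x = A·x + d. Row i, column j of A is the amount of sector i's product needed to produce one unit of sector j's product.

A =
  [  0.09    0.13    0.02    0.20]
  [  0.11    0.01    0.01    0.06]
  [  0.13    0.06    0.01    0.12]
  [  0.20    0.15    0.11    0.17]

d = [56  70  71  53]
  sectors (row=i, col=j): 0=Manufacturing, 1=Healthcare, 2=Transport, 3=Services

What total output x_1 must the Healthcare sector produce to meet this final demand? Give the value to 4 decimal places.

90.4098

Form M = I − A:
  [  0.91   -0.13   -0.02   -0.20]
  [ -0.11    0.99   -0.01   -0.06]
  [ -0.13   -0.06    0.99   -0.12]
  [ -0.20   -0.15   -0.11    0.83]
Leontief inverse L = M⁻¹:
  [  1.2018    0.2090    0.0612    0.3136]
  [  0.1566    1.0501    0.0268    0.1175]
  [  0.2092    0.1222    1.0388    0.2094]
  [  0.3456    0.2563    0.1573    1.3294]
Total output x = L · d:
  x_0 = 1.2018·56 + 0.2090·70 + 0.0612·71 + 0.3136·53 = 102.9013
  x_1 = 0.1566·56 + 1.0501·70 + 0.0268·71 + 0.1175·53 = 90.4098
  x_2 = 0.2092·56 + 0.1222·70 + 1.0388·71 + 0.2094·53 = 105.1236
  x_3 = 0.3456·56 + 0.2563·70 + 0.1573·71 + 1.3294·53 = 118.9221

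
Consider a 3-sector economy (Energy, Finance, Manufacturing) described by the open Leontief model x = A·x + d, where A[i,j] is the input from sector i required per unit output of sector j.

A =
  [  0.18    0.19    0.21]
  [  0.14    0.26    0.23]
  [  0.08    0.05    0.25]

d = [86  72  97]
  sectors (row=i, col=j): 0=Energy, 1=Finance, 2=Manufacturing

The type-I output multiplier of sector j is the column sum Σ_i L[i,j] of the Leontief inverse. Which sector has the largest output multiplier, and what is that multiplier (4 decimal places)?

Form M = I − A:
  [  0.82   -0.19   -0.21]
  [ -0.14    0.74   -0.23]
  [ -0.08   -0.05    0.75]
Leontief inverse L = M⁻¹:
  [  1.3311    0.3747    0.4876]
  [  0.3022    1.4650    0.5339]
  [  0.1621    0.1376    1.4209]
Total output x = L · d:
  x_0 = 1.3311·86 + 0.3747·72 + 0.4876·97 = 188.7474
  x_1 = 0.3022·86 + 1.4650·72 + 0.5339·97 = 183.2593
  x_2 = 0.1621·86 + 0.1376·72 + 1.4209·97 = 161.6837
Output multipliers (column sums of L):
  Energy: 1.7954
  Finance: 1.9774
  Manufacturing: 2.4424

Manufacturing (2.4424)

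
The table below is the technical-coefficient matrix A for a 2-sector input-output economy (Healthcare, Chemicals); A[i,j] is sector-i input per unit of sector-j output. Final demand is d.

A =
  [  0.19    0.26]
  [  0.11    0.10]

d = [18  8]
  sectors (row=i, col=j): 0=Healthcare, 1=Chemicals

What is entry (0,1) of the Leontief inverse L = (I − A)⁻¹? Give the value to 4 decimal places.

L[0,1] = 0.3712

Form M = I − A:
  [  0.81   -0.26]
  [ -0.11    0.90]
Leontief inverse L = M⁻¹:
  [  1.2850    0.3712]
  [  0.1571    1.1565]
Total output x = L · d:
  x_0 = 1.2850·18 + 0.3712·8 = 26.0994
  x_1 = 0.1571·18 + 1.1565·8 = 12.0788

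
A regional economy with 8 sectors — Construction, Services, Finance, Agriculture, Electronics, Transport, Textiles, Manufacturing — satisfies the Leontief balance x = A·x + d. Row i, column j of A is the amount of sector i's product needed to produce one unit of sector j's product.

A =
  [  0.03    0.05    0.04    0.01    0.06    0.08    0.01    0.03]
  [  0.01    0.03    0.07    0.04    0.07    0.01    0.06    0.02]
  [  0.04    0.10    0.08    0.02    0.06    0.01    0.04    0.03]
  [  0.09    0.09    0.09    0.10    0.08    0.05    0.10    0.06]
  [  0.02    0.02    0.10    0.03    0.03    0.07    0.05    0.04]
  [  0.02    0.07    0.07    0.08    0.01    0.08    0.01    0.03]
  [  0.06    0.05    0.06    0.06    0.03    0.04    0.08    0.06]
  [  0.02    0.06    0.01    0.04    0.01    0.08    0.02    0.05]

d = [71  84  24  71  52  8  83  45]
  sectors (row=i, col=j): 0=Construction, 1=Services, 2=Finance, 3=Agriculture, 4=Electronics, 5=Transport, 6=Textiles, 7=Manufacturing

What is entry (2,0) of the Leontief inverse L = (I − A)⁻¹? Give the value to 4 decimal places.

Form M = I − A:
  [  0.97   -0.05   -0.04   -0.01   -0.06   -0.08   -0.01   -0.03]
  [ -0.01    0.97   -0.07   -0.04   -0.07   -0.01   -0.06   -0.02]
  [ -0.04   -0.10    0.92   -0.02   -0.06   -0.01   -0.04   -0.03]
  [ -0.09   -0.09   -0.09    0.90   -0.08   -0.05   -0.10   -0.06]
  [ -0.02   -0.02   -0.10   -0.03    0.97   -0.07   -0.05   -0.04]
  [ -0.02   -0.07   -0.07   -0.08   -0.01    0.92   -0.01   -0.03]
  [ -0.06   -0.05   -0.06   -0.06   -0.03   -0.04    0.92   -0.06]
  [ -0.02   -0.06   -0.01   -0.04   -0.01   -0.08   -0.02    0.95]
Leontief inverse L = M⁻¹:
  [  1.0445    0.0783    0.0738    0.0329    0.0800    0.1058    0.0298    0.0476]
  [  0.0301    1.0608    0.1071    0.0636    0.0938    0.0333    0.0874    0.0412]
  [  0.0597    0.1341    1.1217    0.0446    0.0895    0.0356    0.0694    0.0522]
  [  0.1317    0.1550    0.1635    1.1516    0.1313    0.1032    0.1543    0.1039]
  [  0.0415    0.0586    0.1398    0.0579    1.0552    0.0980    0.0764    0.0630]
  [  0.0436    0.1106    0.1133    0.1129    0.0402    1.1088    0.0403    0.0537]
  [  0.0878    0.0941    0.1066    0.0947    0.0628    0.0760    1.1152    0.0896]
  [  0.0360    0.0885    0.0403    0.0658    0.0299    0.1051    0.0411    1.0682]
Total output x = L · d:
  x_0 = 1.0445·71 + 0.0783·84 + 0.0738·24 + 0.0329·71 + 0.0800·52 + 0.1058·8 + 0.0298·83 + 0.0476·45 = 94.4626
  x_1 = 0.0301·71 + 1.0608·84 + 0.1071·24 + 0.0636·71 + 0.0938·52 + 0.0333·8 + 0.0874·83 + 0.0412·45 = 112.5887
  x_2 = 0.0597·71 + 0.1341·84 + 1.1217·24 + 0.0446·71 + 0.0895·52 + 0.0356·8 + 0.0694·83 + 0.0522·45 = 58.6418
  x_3 = 0.1317·71 + 0.1550·84 + 0.1635·24 + 1.1516·71 + 0.1313·52 + 0.1032·8 + 0.1543·83 + 0.1039·45 = 133.1966
  x_4 = 0.0415·71 + 0.0586·84 + 0.1398·24 + 0.0579·71 + 1.0552·52 + 0.0980·8 + 0.0764·83 + 0.0630·45 = 80.1697
  x_5 = 0.0436·71 + 0.1106·84 + 0.1133·24 + 0.1129·71 + 0.0402·52 + 1.1088·8 + 0.0403·83 + 0.0537·45 = 39.8442
  x_6 = 0.0878·71 + 0.0941·84 + 0.1066·24 + 0.0947·71 + 0.0628·52 + 0.0760·8 + 1.1152·83 + 0.0896·45 = 123.8874
  x_7 = 0.0360·71 + 0.0885·84 + 0.0403·24 + 0.0658·71 + 0.0299·52 + 0.1051·8 + 0.0411·83 + 1.0682·45 = 69.5009

L[2,0] = 0.0597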